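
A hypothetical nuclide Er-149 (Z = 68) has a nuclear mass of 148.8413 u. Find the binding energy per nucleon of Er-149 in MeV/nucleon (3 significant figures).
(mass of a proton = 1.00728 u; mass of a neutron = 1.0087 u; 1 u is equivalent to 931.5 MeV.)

8.49 MeV/nucleon

Σm = 68·m_p + 81·m_n = 68.49504 + 81.7047 = 150.19974 u
The mass defect is 150.19974 − 148.8413 = 1.35844 u.
Binding energy = Δm·c² = 1.35844 × 931.5 MeV/u = 1265.39 MeV
Dividing by A = 149 gives 8.493 MeV per nucleon.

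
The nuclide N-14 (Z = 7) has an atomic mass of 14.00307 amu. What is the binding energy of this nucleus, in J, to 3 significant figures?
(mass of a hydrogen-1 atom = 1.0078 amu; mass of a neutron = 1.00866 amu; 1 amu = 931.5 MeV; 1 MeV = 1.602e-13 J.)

1.67e-11 J

Σm = 7·m(¹H) + 7·m_n = 7.0546 + 7.06062 = 14.11522 amu
Δm = 14.11522 − 14.00307 = 0.11215 amu
Binding energy = Δm·c² = 0.11215 × 931.5 MeV/amu = 104.468 MeV
In joules: 104.468 MeV × 1.602e-13 J/MeV = 1.6736e-11 J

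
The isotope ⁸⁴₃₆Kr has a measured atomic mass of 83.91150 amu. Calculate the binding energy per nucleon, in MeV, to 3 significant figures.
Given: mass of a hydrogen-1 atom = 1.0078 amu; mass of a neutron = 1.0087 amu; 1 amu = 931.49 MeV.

The nucleus contains 36 protons and 84 − 36 = 48 neutrons.
Total constituent mass: 36 × 1.0078 + 48 × 1.0087 = 84.6984 amu
Δm = 84.6984 − 83.91150 = 0.78690 amu
E_B = 0.78690 × 931.49 = 732.989 MeV
BE/A = 732.989 MeV / 84 = 8.726 MeV/nucleon

8.73 MeV/nucleon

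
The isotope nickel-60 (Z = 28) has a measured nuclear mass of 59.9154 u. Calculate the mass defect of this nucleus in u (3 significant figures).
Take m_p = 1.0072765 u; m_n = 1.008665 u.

The nucleus contains 28 protons and 60 − 28 = 32 neutrons.
Total constituent mass: 28 × 1.0072765 + 32 × 1.008665 = 60.4810220 u
Mass defect Δm = 60.4810220 − 59.9154 = 0.5656220 u

0.566 u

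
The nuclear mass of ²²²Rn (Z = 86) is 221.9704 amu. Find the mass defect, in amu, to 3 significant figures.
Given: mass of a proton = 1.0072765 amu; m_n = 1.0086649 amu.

1.83 amu

Σm = 86·m_p + 136·m_n = 86.6257790 + 137.1784264 = 223.8042054 amu
Δm = 223.8042054 − 221.9704 = 1.8338054 amu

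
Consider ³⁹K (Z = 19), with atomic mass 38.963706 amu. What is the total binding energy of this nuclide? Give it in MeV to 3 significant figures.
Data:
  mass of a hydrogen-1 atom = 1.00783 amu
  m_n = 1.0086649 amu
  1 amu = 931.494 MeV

334 MeV

Z = 19, so N = A − Z = 39 − 19 = 20.
Total constituent mass: 19 × 1.00783 + 20 × 1.0086649 = 39.3220680 amu
The mass defect is 39.3220680 − 38.963706 = 0.3583620 amu.
Binding energy = Δm·c² = 0.3583620 × 931.494 MeV/amu = 333.812 MeV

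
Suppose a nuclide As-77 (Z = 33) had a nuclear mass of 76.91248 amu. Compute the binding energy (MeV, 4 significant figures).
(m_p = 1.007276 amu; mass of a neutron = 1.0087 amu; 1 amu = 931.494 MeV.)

661.8 MeV

The nucleus contains 33 protons and 77 − 33 = 44 neutrons.
Σm = 33·m_p + 44·m_n = 33.240108 + 44.3828 = 77.622908 amu
Δm = 77.622908 − 76.91248 = 0.710428 amu
E_B = 0.710428 × 931.494 = 661.759 MeV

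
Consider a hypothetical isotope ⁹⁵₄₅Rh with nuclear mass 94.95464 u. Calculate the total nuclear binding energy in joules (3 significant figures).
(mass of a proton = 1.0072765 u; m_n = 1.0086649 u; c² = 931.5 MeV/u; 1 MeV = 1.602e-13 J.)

1.20e-10 J

The nucleus contains 45 protons and 95 − 45 = 50 neutrons.
Σm = 45·m_p + 50·m_n = 45.3274425 + 50.4332450 = 95.7606875 u
Δm = 95.7606875 − 94.95464 = 0.8060475 u
Binding energy = Δm·c² = 0.8060475 × 931.5 MeV/u = 750.833 MeV
In joules: 750.833 MeV × 1.602e-13 J/MeV = 1.2028e-10 J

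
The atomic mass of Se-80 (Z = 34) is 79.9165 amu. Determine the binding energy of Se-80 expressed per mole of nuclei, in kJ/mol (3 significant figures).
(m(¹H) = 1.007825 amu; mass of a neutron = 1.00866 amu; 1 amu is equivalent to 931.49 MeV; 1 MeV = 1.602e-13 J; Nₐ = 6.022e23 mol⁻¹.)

6.72e+10 kJ/mol

Σm = 34·m(¹H) + 46·m_n = 34.266050 + 46.39836 = 80.664410 amu
Δm = 80.664410 − 79.9165 = 0.747910 amu
E_B = 0.747910 × 931.49 = 696.671 MeV
Per nucleus in joules: 696.671 MeV × 1.602e-13 J/MeV = 1.1161e-10 J
Per mole: 1.1161e-10 J × 6.022e23 mol⁻¹ = 6.7212e+13 J/mol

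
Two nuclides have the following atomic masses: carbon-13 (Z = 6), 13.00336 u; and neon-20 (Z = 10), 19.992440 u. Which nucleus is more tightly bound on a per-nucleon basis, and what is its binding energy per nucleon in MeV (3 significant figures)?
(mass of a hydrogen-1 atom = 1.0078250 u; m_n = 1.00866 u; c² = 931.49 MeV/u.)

carbon-13: Σm = 6(1.0078250) + 7(1.00866) = 13.1075700 u; Δm = 0.1042100 u; E_B = 97.071 MeV; E_B/A = 7.467 MeV
neon-20: Σm = 10(1.0078250) + 10(1.00866) = 20.1648500 u; Δm = 0.1724100 u; E_B = 160.60 MeV; E_B/A = 8.030 MeV
neon-20 has the higher binding energy per nucleon, so it is the more tightly bound nucleus.

neon-20; 8.03 MeV/nucleon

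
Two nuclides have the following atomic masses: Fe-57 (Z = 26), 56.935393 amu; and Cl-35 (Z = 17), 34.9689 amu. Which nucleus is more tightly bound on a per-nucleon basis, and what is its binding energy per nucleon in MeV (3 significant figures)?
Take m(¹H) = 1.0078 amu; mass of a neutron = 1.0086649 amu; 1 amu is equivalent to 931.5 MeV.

Fe-57: Σm = 26(1.0078) + 31(1.0086649) = 57.4714119 amu; Δm = 0.5360189 amu; E_B = 499.30 MeV; E_B/A = 8.760 MeV
Cl-35: Σm = 17(1.0078) + 18(1.0086649) = 35.2885682 amu; Δm = 0.3196682 amu; E_B = 297.77 MeV; E_B/A = 8.508 MeV
Fe-57 has the higher binding energy per nucleon, so it is the more tightly bound nucleus.

Fe-57; 8.76 MeV/nucleon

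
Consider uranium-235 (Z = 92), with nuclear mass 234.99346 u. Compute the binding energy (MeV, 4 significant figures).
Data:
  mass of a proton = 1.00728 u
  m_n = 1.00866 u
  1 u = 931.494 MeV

1784 MeV

With 92 protons and 143 neutrons (A = 235):
Σm = 92·m_p + 143·m_n = 92.66976 + 144.23838 = 236.90814 u
The mass defect is 236.90814 − 234.99346 = 1.91468 u.
Converting to energy: 1.91468 u × 931.494 MeV/u = 1783.51 MeV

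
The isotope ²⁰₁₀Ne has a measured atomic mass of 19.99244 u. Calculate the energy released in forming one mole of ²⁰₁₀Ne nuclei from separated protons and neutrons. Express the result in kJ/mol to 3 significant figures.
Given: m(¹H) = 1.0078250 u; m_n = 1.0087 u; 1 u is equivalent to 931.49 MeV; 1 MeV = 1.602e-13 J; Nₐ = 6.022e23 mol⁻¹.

1.55e+10 kJ/mol

With 10 protons and 10 neutrons (A = 20):
Total constituent mass: 10 × 1.0078250 + 10 × 1.0087 = 20.1652500 u
The mass defect is 20.1652500 − 19.99244 = 0.1728100 u.
E_B = 0.1728100 × 931.49 = 160.971 MeV
Per nucleus in joules: 160.971 MeV × 1.602e-13 J/MeV = 2.5788e-11 J
Per mole: 2.5788e-11 J × 6.022e23 mol⁻¹ = 1.5530e+13 J/mol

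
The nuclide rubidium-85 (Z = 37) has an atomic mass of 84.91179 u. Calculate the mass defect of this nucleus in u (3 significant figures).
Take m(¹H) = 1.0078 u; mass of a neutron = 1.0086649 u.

0.793 u

The nucleus contains 37 protons and 85 − 37 = 48 neutrons.
Σm = 37·m(¹H) + 48·m_n = 37.2886 + 48.4159152 = 85.7045152 u
Δm = 85.7045152 − 84.91179 = 0.7927252 u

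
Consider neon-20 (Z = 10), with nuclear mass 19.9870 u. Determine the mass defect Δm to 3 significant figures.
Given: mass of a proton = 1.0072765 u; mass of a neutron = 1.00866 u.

Σm = 10·m_p + 10·m_n = 10.0727650 + 10.08660 = 20.1593650 u
Δm = 20.1593650 − 19.9870 = 0.1723650 u

0.172 u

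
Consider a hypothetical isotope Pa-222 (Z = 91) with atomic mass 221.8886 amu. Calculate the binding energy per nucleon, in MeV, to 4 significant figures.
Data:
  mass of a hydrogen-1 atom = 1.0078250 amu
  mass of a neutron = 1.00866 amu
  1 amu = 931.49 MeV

8.215 MeV/nucleon

Mass of separated nucleons = 91(1.0078250) + 131(1.00866) = 91.7120750 + 132.13446 = 223.8465350 amu
Δm = 223.8465350 − 221.8886 = 1.9579350 amu
Binding energy = Δm·c² = 1.9579350 × 931.49 MeV/amu = 1823.80 MeV
Per nucleon: 1823.80 / 222 = 8.215 MeV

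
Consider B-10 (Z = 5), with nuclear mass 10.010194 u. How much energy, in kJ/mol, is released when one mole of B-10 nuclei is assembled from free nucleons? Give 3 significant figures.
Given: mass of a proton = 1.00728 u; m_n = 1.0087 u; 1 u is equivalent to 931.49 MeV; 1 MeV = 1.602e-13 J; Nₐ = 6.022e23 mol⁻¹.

The nucleus contains 5 protons and 10 − 5 = 5 neutrons.
Σm = 5·m_p + 5·m_n = 5.03640 + 5.0435 = 10.07990 u
The mass defect is 10.07990 − 10.010194 = 0.069706 u.
Binding energy = Δm·c² = 0.069706 × 931.49 MeV/u = 64.9304 MeV
Per nucleus in joules: 64.9304 MeV × 1.602e-13 J/MeV = 1.0402e-11 J
Per mole: 1.0402e-11 J × 6.022e23 mol⁻¹ = 6.2641e+12 J/mol

6.26e+09 kJ/mol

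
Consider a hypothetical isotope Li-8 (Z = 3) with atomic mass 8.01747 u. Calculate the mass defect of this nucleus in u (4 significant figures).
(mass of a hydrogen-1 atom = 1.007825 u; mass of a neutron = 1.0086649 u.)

0.04933 u

With 3 protons and 5 neutrons (A = 8):
Σm = 3·m(¹H) + 5·m_n = 3.023475 + 5.0433245 = 8.0667995 u
The mass defect is 8.0667995 − 8.01747 = 0.0493295 u.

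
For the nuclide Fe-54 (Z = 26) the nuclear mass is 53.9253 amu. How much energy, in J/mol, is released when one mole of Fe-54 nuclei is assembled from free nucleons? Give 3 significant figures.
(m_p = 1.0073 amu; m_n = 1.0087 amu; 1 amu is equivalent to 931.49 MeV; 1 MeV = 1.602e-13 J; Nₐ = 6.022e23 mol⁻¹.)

4.57e+13 J/mol

With 26 protons and 28 neutrons (A = 54):
Total constituent mass: 26 × 1.0073 + 28 × 1.0087 = 54.4334 amu
Mass defect Δm = 54.4334 − 53.9253 = 0.5081 amu
Converting to energy: 0.5081 amu × 931.49 MeV/amu = 473.290 MeV
Per nucleus in joules: 473.290 MeV × 1.602e-13 J/MeV = 7.5821e-11 J
Per mole: 7.5821e-11 J × 6.022e23 mol⁻¹ = 4.5659e+13 J/mol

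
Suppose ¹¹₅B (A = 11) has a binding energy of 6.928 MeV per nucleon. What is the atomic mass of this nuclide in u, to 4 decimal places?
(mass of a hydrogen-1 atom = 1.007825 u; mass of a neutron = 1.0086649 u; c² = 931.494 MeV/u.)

Total binding energy = 11 × 6.928 = 76.208 MeV
Mass defect = 76.208 MeV / (931.494 MeV/u) = 0.081813 u
Constituent mass = 5(1.007825) + 6(1.0086649) = 11.0911144 u
Atomic mass = 11.0911144 − 0.081813 = 11.0093014 u ≈ 11.0093 u (to 4 decimal places)

11.0093 u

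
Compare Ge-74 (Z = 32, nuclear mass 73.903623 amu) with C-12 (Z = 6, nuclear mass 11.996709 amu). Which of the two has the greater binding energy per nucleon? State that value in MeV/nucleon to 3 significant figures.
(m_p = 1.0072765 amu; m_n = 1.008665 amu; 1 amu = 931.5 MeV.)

Ge-74; 8.73 MeV/nucleon

Ge-74: Σm = 32(1.0072765) + 42(1.008665) = 74.5967780 amu; Δm = 0.6931550 amu; E_B = 645.67 MeV; E_B/A = 8.725 MeV
C-12: Σm = 6(1.0072765) + 6(1.008665) = 12.0956490 amu; Δm = 0.0989400 amu; E_B = 92.163 MeV; E_B/A = 7.680 MeV
Ge-74 has the higher binding energy per nucleon, so it is the more tightly bound nucleus.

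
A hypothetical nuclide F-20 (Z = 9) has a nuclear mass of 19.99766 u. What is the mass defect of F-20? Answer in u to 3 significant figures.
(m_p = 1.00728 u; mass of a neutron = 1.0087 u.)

Σm = 9·m_p + 11·m_n = 9.06552 + 11.0957 = 20.16122 u
Δm = 20.16122 − 19.99766 = 0.16356 u

0.164 u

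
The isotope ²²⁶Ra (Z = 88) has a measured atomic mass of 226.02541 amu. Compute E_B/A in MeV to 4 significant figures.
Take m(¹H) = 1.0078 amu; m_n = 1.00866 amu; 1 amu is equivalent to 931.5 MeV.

Σm = 88·m(¹H) + 138·m_n = 88.6864 + 139.19508 = 227.88148 amu
The mass defect is 227.88148 − 226.02541 = 1.85607 amu.
E_B = 1.85607 × 931.5 = 1728.93 MeV
Per nucleon: 1728.93 / 226 = 7.650 MeV

7.650 MeV/nucleon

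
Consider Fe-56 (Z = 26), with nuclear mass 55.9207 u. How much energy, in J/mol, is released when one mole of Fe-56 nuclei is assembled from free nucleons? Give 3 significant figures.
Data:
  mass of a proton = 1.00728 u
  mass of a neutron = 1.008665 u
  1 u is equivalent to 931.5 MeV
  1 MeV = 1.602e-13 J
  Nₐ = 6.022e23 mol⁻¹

Mass of separated nucleons = 26(1.00728) + 30(1.008665) = 26.18928 + 30.259950 = 56.449230 u
Δm = 56.449230 − 55.9207 = 0.528530 u
Converting to energy: 0.528530 u × 931.5 MeV/u = 492.326 MeV
Per nucleus in joules: 492.326 MeV × 1.602e-13 J/MeV = 7.8871e-11 J
Per mole: 7.8871e-11 J × 6.022e23 mol⁻¹ = 4.7496e+13 J/mol

4.75e+13 J/mol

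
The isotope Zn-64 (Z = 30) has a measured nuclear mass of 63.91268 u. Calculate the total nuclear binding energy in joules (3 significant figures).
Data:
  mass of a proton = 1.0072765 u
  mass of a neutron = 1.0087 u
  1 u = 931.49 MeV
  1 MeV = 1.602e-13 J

8.97e-11 J

The nucleus contains 30 protons and 64 − 30 = 34 neutrons.
Σm = 30·m_p + 34·m_n = 30.2182950 + 34.2958 = 64.5140950 u
Mass defect Δm = 64.5140950 − 63.91268 = 0.6014150 u
Converting to energy: 0.6014150 u × 931.49 MeV/u = 560.212 MeV
In joules: 560.212 MeV × 1.602e-13 J/MeV = 8.9746e-11 J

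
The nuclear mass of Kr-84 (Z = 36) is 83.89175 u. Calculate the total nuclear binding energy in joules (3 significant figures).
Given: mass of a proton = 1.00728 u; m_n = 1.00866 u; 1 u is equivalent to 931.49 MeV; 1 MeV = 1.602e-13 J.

1.17e-10 J

Σm = 36·m_p + 48·m_n = 36.26208 + 48.41568 = 84.67776 u
Δm = 84.67776 − 83.89175 = 0.78601 u
Binding energy = Δm·c² = 0.78601 × 931.49 MeV/u = 732.160 MeV
In joules: 732.160 MeV × 1.602e-13 J/MeV = 1.1729e-10 J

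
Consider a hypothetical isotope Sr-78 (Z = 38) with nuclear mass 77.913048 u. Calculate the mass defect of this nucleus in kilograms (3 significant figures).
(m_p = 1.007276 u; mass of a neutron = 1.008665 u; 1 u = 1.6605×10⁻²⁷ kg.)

1.18e-27 kg

Z = 38, so N = A − Z = 78 − 38 = 40.
Σm = 38·m_p + 40·m_n = 38.276488 + 40.346600 = 78.623088 u
Mass defect Δm = 78.623088 − 77.913048 = 0.710040 u
In SI units: 0.710040 u × 1.6605×10⁻²⁷ kg/u = 1.1790e-27 kg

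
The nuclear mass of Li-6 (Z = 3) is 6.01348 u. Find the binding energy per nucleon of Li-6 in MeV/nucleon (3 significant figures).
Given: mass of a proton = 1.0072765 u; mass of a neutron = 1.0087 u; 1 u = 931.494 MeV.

Σm = 3·m_p + 3·m_n = 3.0218295 + 3.0261 = 6.0479295 u
Mass defect Δm = 6.0479295 − 6.01348 = 0.0344495 u
E_B = 0.0344495 × 931.494 = 32.0895 MeV
Dividing by A = 6 gives 5.348 MeV per nucleon.

5.35 MeV/nucleon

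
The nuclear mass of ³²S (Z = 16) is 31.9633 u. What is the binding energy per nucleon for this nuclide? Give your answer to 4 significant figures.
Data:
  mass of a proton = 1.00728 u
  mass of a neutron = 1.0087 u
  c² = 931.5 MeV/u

The nucleus contains 16 protons and 32 − 16 = 16 neutrons.
Σm = 16·m_p + 16·m_n = 16.11648 + 16.1392 = 32.25568 u
Mass defect Δm = 32.25568 − 31.9633 = 0.29238 u
Converting to energy: 0.29238 u × 931.5 MeV/u = 272.352 MeV
Dividing by A = 32 gives 8.511 MeV per nucleon.

8.511 MeV/nucleon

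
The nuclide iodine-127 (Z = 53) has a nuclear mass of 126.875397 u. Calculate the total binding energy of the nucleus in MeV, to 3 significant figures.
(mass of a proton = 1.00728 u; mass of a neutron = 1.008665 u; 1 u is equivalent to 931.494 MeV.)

Total constituent mass: 53 × 1.00728 + 74 × 1.008665 = 128.027050 u
The mass defect is 128.027050 − 126.875397 = 1.151653 u.
Binding energy = Δm·c² = 1.151653 × 931.494 MeV/u = 1072.76 MeV

1070 MeV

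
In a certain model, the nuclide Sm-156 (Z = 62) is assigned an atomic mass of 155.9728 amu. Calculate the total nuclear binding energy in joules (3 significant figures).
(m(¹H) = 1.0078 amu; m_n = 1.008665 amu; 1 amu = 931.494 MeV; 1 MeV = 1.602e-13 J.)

Z = 62, so N = A − Z = 156 − 62 = 94.
Mass of separated nucleons = 62(1.0078) + 94(1.008665) = 62.4836 + 94.814510 = 157.298110 amu
The mass defect is 157.298110 − 155.9728 = 1.325310 amu.
Binding energy = Δm·c² = 1.325310 × 931.494 MeV/amu = 1234.52 MeV
In joules: 1234.52 MeV × 1.602e-13 J/MeV = 1.9777e-10 J

1.98e-10 J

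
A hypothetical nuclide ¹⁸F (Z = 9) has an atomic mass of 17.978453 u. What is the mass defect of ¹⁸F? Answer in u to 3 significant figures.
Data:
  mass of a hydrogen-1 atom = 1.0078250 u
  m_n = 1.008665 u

With 9 protons and 9 neutrons (A = 18):
Mass of separated nucleons = 9(1.0078250) + 9(1.008665) = 9.0704250 + 9.077985 = 18.1484100 u
Δm = 18.1484100 − 17.978453 = 0.1699570 u

0.170 u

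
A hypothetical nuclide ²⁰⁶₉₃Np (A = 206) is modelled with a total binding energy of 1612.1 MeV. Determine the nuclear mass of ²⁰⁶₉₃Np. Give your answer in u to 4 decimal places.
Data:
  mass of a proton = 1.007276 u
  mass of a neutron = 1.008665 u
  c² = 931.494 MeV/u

Mass defect = 1612.1 MeV / (931.494 MeV/u) = 1.730661 u
Constituent mass = 93(1.007276) + 113(1.008665) = 207.655813 u
Nuclear mass = 207.655813 − 1.730661 = 205.925152 u ≈ 205.9252 u (to 4 decimal places)

205.9252 u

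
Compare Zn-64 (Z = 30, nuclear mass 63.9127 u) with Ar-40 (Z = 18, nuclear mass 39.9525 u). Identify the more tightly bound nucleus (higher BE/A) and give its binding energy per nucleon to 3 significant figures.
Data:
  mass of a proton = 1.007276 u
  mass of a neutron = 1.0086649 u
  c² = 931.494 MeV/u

Zn-64: Σm = 30(1.007276) + 34(1.0086649) = 64.5128866 u; Δm = 0.6001866 u; E_B = 559.07 MeV; E_B/A = 8.735 MeV
Ar-40: Σm = 18(1.007276) + 22(1.0086649) = 40.3215958 u; Δm = 0.3690958 u; E_B = 343.81 MeV; E_B/A = 8.595 MeV
Zn-64 has the higher binding energy per nucleon, so it is the more tightly bound nucleus.

Zn-64; 8.74 MeV/nucleon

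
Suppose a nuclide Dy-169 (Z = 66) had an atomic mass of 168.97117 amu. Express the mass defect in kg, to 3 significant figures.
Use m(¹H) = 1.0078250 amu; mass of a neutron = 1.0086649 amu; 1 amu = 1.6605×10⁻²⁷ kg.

Z = 66, so N = A − Z = 169 − 66 = 103.
Total constituent mass: 66 × 1.0078250 + 103 × 1.0086649 = 170.4089347 amu
The mass defect is 170.4089347 − 168.97117 = 1.4377647 amu.
In SI units: 1.4377647 amu × 1.6605×10⁻²⁷ kg/amu = 2.3874e-27 kg

2.39e-27 kg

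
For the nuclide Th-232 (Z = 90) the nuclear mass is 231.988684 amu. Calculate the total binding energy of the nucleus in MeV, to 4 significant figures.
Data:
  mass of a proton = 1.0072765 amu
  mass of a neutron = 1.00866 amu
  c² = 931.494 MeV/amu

Mass of separated nucleons = 90(1.0072765) + 142(1.00866) = 90.6548850 + 143.22972 = 233.8846050 amu
Δm = 233.8846050 − 231.988684 = 1.8959210 amu
E_B = 1.8959210 × 931.494 = 1766.04 MeV

1766 MeV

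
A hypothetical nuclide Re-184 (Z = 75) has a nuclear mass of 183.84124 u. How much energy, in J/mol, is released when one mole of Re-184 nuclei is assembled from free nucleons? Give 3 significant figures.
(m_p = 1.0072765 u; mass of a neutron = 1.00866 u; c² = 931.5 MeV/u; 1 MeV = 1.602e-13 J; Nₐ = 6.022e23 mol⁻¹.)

Z = 75, so N = A − Z = 184 − 75 = 109.
Mass of separated nucleons = 75(1.0072765) + 109(1.00866) = 75.5457375 + 109.94394 = 185.4896775 u
The mass defect is 185.4896775 − 183.84124 = 1.6484375 u.
E_B = 1.6484375 × 931.5 = 1535.52 MeV
Per nucleus in joules: 1535.52 MeV × 1.602e-13 J/MeV = 2.4599e-10 J
Per mole: 2.4599e-10 J × 6.022e23 mol⁻¹ = 1.4814e+14 J/mol

1.48e+14 J/mol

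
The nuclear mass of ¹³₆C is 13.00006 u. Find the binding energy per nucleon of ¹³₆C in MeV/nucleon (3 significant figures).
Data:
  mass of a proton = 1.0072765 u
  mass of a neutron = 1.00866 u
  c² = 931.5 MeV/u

7.47 MeV/nucleon

Z = 6, so N = A − Z = 13 − 6 = 7.
Mass of separated nucleons = 6(1.0072765) + 7(1.00866) = 6.0436590 + 7.06062 = 13.1042790 u
Mass defect Δm = 13.1042790 − 13.00006 = 0.1042190 u
Converting to energy: 0.1042190 u × 931.5 MeV/u = 97.0800 MeV
BE/A = 97.0800 MeV / 13 = 7.468 MeV/nucleon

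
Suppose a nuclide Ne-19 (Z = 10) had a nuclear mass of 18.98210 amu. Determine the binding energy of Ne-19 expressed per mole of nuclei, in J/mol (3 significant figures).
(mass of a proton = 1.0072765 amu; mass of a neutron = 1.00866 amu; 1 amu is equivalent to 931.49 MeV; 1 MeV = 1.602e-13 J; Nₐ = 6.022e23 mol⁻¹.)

1.52e+13 J/mol

With 10 protons and 9 neutrons (A = 19):
Mass of separated nucleons = 10(1.0072765) + 9(1.00866) = 10.0727650 + 9.07794 = 19.1507050 amu
The mass defect is 19.1507050 − 18.98210 = 0.1686050 amu.
Binding energy = Δm·c² = 0.1686050 × 931.49 MeV/amu = 157.054 MeV
Per nucleus in joules: 157.054 MeV × 1.602e-13 J/MeV = 2.5160e-11 J
Per mole: 2.5160e-11 J × 6.022e23 mol⁻¹ = 1.5151e+13 J/mol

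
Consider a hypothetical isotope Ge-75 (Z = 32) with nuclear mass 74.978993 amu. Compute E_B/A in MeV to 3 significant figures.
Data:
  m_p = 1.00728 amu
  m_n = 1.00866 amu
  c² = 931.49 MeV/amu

Σm = 32·m_p + 43·m_n = 32.23296 + 43.37238 = 75.60534 amu
Mass defect Δm = 75.60534 − 74.978993 = 0.626347 amu
E_B = 0.626347 × 931.49 = 583.436 MeV
Dividing by A = 75 gives 7.779 MeV per nucleon.

7.78 MeV/nucleon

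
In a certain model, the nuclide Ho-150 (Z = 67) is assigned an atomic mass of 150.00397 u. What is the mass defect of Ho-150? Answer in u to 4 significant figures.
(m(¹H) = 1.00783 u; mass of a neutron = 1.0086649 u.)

1.240 u

With 67 protons and 83 neutrons (A = 150):
Mass of separated nucleons = 67(1.00783) + 83(1.0086649) = 67.52461 + 83.7191867 = 151.2437967 u
The mass defect is 151.2437967 − 150.00397 = 1.2398267 u.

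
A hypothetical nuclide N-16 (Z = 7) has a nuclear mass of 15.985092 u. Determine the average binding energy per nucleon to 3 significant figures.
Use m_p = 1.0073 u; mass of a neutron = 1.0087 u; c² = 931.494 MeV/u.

8.40 MeV/nucleon

With 7 protons and 9 neutrons (A = 16):
Mass of separated nucleons = 7(1.0073) + 9(1.0087) = 7.0511 + 9.0783 = 16.1294 u
Δm = 16.1294 − 15.985092 = 0.144308 u
Converting to energy: 0.144308 u × 931.494 MeV/u = 134.422 MeV
BE/A = 134.422 MeV / 16 = 8.401 MeV/nucleon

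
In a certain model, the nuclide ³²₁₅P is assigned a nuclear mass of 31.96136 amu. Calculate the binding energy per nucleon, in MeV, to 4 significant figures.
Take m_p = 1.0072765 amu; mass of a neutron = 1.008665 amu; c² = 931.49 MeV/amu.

Σm = 15·m_p + 17·m_n = 15.1091475 + 17.147305 = 32.2564525 amu
Δm = 32.2564525 − 31.96136 = 0.2950925 amu
Converting to energy: 0.2950925 amu × 931.49 MeV/amu = 274.876 MeV
BE/A = 274.876 MeV / 32 = 8.590 MeV/nucleon

8.590 MeV/nucleon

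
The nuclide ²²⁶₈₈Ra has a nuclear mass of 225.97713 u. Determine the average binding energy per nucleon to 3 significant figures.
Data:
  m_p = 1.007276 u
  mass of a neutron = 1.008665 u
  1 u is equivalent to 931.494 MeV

7.66 MeV/nucleon

Mass of separated nucleons = 88(1.007276) + 138(1.008665) = 88.640288 + 139.195770 = 227.836058 u
Δm = 227.836058 − 225.97713 = 1.858928 u
Binding energy = Δm·c² = 1.858928 × 931.494 MeV/u = 1731.58 MeV
BE/A = 1731.58 MeV / 226 = 7.662 MeV/nucleon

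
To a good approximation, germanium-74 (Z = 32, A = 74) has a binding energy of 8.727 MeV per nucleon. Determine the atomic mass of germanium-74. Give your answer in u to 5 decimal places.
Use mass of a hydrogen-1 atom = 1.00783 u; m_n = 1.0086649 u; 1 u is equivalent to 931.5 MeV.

Total binding energy = 74 × 8.727 = 645.798 MeV
Mass defect = 645.798 MeV / (931.5 MeV/u) = 0.6932882 u
Constituent mass = 32(1.00783) + 42(1.0086649) = 74.6144858 u
Atomic mass = 74.6144858 − 0.6932882 = 73.9211976 u ≈ 73.92120 u (to 5 decimal places)

73.92120 u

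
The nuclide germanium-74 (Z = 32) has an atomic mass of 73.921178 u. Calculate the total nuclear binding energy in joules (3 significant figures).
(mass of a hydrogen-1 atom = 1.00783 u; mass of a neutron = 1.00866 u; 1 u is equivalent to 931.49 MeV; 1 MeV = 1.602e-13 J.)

With 32 protons and 42 neutrons (A = 74):
Σm = 32·m(¹H) + 42·m_n = 32.25056 + 42.36372 = 74.61428 u
The mass defect is 74.61428 − 73.921178 = 0.693102 u.
E_B = 0.693102 × 931.49 = 645.618 MeV
In joules: 645.618 MeV × 1.602e-13 J/MeV = 1.0343e-10 J

1.03e-10 J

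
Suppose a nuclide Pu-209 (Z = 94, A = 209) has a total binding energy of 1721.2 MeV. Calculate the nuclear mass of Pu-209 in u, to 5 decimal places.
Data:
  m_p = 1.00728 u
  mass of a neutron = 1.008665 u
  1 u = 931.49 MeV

Mass defect = 1721.2 MeV / (931.49 MeV/u) = 1.8477922 u
Constituent mass = 94(1.00728) + 115(1.008665) = 210.680795 u
Nuclear mass = 210.680795 − 1.8477922 = 208.8330028 u ≈ 208.83300 u (to 5 decimal places)

208.83300 u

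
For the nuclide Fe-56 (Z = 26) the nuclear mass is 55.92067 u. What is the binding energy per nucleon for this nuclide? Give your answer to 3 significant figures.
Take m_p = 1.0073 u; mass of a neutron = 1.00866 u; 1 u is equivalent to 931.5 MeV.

8.80 MeV/nucleon

With 26 protons and 30 neutrons (A = 56):
Mass of separated nucleons = 26(1.0073) + 30(1.00866) = 26.1898 + 30.25980 = 56.44960 u
Mass defect Δm = 56.44960 − 55.92067 = 0.52893 u
Binding energy = Δm·c² = 0.52893 × 931.5 MeV/u = 492.698 MeV
Per nucleon: 492.698 / 56 = 8.798 MeV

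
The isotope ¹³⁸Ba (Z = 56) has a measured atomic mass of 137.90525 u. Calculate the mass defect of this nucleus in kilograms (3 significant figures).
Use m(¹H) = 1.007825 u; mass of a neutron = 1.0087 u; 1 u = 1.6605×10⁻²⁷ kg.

2.07e-27 kg

Σm = 56·m(¹H) + 82·m_n = 56.438200 + 82.7134 = 139.151600 u
The mass defect is 139.151600 − 137.90525 = 1.246350 u.
In SI units: 1.246350 u × 1.6605×10⁻²⁷ kg/u = 2.0696e-27 kg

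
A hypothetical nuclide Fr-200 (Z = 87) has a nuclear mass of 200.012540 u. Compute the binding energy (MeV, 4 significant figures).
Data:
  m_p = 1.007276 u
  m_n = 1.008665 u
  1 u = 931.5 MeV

Σm = 87·m_p + 113·m_n = 87.633012 + 113.979145 = 201.612157 u
The mass defect is 201.612157 − 200.012540 = 1.599617 u.
Binding energy = Δm·c² = 1.599617 × 931.5 MeV/u = 1490.04 MeV

1490 MeV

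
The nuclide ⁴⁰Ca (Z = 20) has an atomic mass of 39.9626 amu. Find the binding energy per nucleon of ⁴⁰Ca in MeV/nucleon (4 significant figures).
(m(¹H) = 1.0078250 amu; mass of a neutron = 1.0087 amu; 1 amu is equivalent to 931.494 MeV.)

With 20 protons and 20 neutrons (A = 40):
Mass of separated nucleons = 20(1.0078250) + 20(1.0087) = 20.1565000 + 20.1740 = 40.3305000 amu
The mass defect is 40.3305000 − 39.9626 = 0.3679000 amu.
E_B = 0.3679000 × 931.494 = 342.697 MeV
Dividing by A = 40 gives 8.567 MeV per nucleon.

8.567 MeV/nucleon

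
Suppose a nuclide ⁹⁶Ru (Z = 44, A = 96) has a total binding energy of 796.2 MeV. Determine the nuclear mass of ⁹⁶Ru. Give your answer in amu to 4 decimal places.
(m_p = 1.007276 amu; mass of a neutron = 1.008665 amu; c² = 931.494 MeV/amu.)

95.9160 amu

Mass defect = 796.2 MeV / (931.494 MeV/amu) = 0.854756 amu
Constituent mass = 44(1.007276) + 52(1.008665) = 96.770724 amu
Nuclear mass = 96.770724 − 0.854756 = 95.915968 amu ≈ 95.9160 amu (to 4 decimal places)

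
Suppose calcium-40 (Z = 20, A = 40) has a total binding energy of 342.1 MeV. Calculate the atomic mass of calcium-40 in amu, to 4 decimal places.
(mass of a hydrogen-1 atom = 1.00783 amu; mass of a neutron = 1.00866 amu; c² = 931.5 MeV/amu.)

Mass defect = 342.1 MeV / (931.5 MeV/amu) = 0.367257 amu
Constituent mass = 20(1.00783) + 20(1.00866) = 40.32980 amu
Atomic mass = 40.32980 − 0.367257 = 39.962543 amu ≈ 39.9625 amu (to 4 decimal places)

39.9625 amu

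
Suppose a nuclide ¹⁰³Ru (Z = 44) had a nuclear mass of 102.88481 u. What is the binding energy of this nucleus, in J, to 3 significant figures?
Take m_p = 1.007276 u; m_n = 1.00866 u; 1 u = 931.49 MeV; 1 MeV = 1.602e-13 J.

With 44 protons and 59 neutrons (A = 103):
Σm = 44·m_p + 59·m_n = 44.320144 + 59.51094 = 103.831084 u
Δm = 103.831084 − 102.88481 = 0.946274 u
E_B = 0.946274 × 931.49 = 881.445 MeV
In joules: 881.445 MeV × 1.602e-13 J/MeV = 1.4121e-10 J

1.41e-10 J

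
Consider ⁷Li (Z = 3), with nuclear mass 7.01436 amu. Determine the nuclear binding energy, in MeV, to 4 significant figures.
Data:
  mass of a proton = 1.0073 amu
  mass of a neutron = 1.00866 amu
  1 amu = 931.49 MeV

39.29 MeV

With 3 protons and 4 neutrons (A = 7):
Σm = 3·m_p + 4·m_n = 3.0219 + 4.03464 = 7.05654 amu
Mass defect Δm = 7.05654 − 7.01436 = 0.04218 amu
Binding energy = Δm·c² = 0.04218 × 931.49 MeV/amu = 39.2902 MeV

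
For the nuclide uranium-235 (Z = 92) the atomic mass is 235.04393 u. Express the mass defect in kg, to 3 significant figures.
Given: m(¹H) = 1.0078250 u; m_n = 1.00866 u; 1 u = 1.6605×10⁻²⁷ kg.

Mass of separated nucleons = 92(1.0078250) + 143(1.00866) = 92.7199000 + 144.23838 = 236.9582800 u
Mass defect Δm = 236.9582800 − 235.04393 = 1.9143500 u
In SI units: 1.9143500 u × 1.6605×10⁻²⁷ kg/u = 3.1788e-27 kg

3.18e-27 kg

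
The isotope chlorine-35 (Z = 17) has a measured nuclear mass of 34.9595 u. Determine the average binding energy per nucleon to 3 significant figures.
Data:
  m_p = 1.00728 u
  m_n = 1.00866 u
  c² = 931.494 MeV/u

Z = 17, so N = A − Z = 35 − 17 = 18.
Σm = 17·m_p + 18·m_n = 17.12376 + 18.15588 = 35.27964 u
Mass defect Δm = 35.27964 − 34.9595 = 0.32014 u
Converting to energy: 0.32014 u × 931.494 MeV/u = 298.208 MeV
BE/A = 298.208 MeV / 35 = 8.520 MeV/nucleon

8.52 MeV/nucleon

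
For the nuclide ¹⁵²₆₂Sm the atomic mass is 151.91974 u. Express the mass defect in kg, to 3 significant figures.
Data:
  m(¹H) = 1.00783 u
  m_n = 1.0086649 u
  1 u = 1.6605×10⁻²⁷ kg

Σm = 62·m(¹H) + 90·m_n = 62.48546 + 90.7798410 = 153.2653010 u
Δm = 153.2653010 − 151.91974 = 1.3455610 u
In SI units: 1.3455610 u × 1.6605×10⁻²⁷ kg/u = 2.2343e-27 kg

2.23e-27 kg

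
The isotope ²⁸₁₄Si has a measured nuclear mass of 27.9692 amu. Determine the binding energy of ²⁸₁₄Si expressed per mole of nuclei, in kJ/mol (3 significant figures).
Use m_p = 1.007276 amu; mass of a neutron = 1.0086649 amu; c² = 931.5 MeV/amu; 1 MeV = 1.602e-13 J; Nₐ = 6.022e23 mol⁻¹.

2.28e+10 kJ/mol

Z = 14, so N = A − Z = 28 − 14 = 14.
Total constituent mass: 14 × 1.007276 + 14 × 1.0086649 = 28.2231726 amu
Δm = 28.2231726 − 27.9692 = 0.2539726 amu
E_B = 0.2539726 × 931.5 = 236.575 MeV
Per nucleus in joules: 236.575 MeV × 1.602e-13 J/MeV = 3.7899e-11 J
Per mole: 3.7899e-11 J × 6.022e23 mol⁻¹ = 2.2823e+13 J/mol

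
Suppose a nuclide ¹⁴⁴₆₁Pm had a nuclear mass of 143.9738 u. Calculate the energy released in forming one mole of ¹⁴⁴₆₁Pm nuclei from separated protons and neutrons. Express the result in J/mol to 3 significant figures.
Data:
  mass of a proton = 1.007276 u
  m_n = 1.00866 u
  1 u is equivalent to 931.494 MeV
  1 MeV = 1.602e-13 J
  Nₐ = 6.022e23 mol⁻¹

1.07e+14 J/mol

The nucleus contains 61 protons and 144 − 61 = 83 neutrons.
Total constituent mass: 61 × 1.007276 + 83 × 1.00866 = 145.162616 u
Mass defect Δm = 145.162616 − 143.9738 = 1.188816 u
Binding energy = Δm·c² = 1.188816 × 931.494 MeV/u = 1107.37 MeV
Per nucleus in joules: 1107.37 MeV × 1.602e-13 J/MeV = 1.7740e-10 J
Per mole: 1.7740e-10 J × 6.022e23 mol⁻¹ = 1.0683e+14 J/mol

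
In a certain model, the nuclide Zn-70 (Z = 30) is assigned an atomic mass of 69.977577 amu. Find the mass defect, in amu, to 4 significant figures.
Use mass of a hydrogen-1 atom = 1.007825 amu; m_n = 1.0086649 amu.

0.6038 amu

With 30 protons and 40 neutrons (A = 70):
Mass of separated nucleons = 30(1.007825) + 40(1.0086649) = 30.234750 + 40.3465960 = 70.5813460 amu
Mass defect Δm = 70.5813460 − 69.977577 = 0.6037690 amu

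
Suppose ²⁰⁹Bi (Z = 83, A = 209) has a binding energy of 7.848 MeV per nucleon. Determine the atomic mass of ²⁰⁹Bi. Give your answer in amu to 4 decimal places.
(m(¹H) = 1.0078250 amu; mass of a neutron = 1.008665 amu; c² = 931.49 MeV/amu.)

208.9804 amu

Total binding energy = 209 × 7.848 = 1640.232 MeV
Mass defect = 1640.232 MeV / (931.49 MeV/amu) = 1.760869 amu
Constituent mass = 83(1.0078250) + 126(1.008665) = 210.7412650 amu
Atomic mass = 210.7412650 − 1.760869 = 208.9803960 amu ≈ 208.9804 amu (to 4 decimal places)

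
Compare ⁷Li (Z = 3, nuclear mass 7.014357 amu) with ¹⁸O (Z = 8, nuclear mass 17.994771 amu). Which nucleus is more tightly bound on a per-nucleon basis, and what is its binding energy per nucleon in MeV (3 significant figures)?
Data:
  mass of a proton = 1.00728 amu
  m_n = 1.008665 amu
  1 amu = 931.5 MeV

⁷Li: Σm = 3(1.00728) + 4(1.008665) = 7.056500 amu; Δm = 0.042143 amu; E_B = 39.256 MeV; E_B/A = 5.608 MeV
¹⁸O: Σm = 8(1.00728) + 10(1.008665) = 18.144890 amu; Δm = 0.150119 amu; E_B = 139.84 MeV; E_B/A = 7.769 MeV
¹⁸O has the higher binding energy per nucleon, so it is the more tightly bound nucleus.

¹⁸O; 7.77 MeV/nucleon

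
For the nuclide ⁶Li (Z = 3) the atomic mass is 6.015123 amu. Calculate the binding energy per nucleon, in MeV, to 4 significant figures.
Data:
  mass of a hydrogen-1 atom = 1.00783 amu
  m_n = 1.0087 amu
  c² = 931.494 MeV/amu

5.351 MeV/nucleon

With 3 protons and 3 neutrons (A = 6):
Total constituent mass: 3 × 1.00783 + 3 × 1.0087 = 6.04959 amu
The mass defect is 6.04959 − 6.015123 = 0.034467 amu.
Converting to energy: 0.034467 amu × 931.494 MeV/amu = 32.1058 MeV
Per nucleon: 32.1058 / 6 = 5.351 MeV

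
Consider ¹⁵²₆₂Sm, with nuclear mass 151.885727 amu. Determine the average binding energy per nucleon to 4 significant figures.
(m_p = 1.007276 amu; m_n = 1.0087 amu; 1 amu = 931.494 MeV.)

8.263 MeV/nucleon

Z = 62, so N = A − Z = 152 − 62 = 90.
Total constituent mass: 62 × 1.007276 + 90 × 1.0087 = 153.234112 amu
Δm = 153.234112 − 151.885727 = 1.348385 amu
E_B = 1.348385 × 931.494 = 1256.01 MeV
BE/A = 1256.01 MeV / 152 = 8.263 MeV/nucleon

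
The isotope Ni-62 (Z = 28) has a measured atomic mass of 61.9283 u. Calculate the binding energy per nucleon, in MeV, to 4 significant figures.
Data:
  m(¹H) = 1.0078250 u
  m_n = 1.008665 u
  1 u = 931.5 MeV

With 28 protons and 34 neutrons (A = 62):
Mass of separated nucleons = 28(1.0078250) + 34(1.008665) = 28.2191000 + 34.294610 = 62.5137100 u
Δm = 62.5137100 − 61.9283 = 0.5854100 u
E_B = 0.5854100 × 931.5 = 545.309 MeV
Per nucleon: 545.309 / 62 = 8.795 MeV

8.795 MeV/nucleon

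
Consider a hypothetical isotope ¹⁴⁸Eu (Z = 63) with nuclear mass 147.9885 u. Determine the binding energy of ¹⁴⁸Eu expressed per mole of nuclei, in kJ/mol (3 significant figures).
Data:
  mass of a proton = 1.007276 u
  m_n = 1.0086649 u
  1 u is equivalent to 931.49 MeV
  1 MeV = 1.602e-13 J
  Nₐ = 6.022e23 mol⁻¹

Mass of separated nucleons = 63(1.007276) + 85(1.0086649) = 63.458388 + 85.7365165 = 149.1949045 u
Mass defect Δm = 149.1949045 − 147.9885 = 1.2064045 u
Converting to energy: 1.2064045 u × 931.49 MeV/u = 1123.75 MeV
Per nucleus in joules: 1123.75 MeV × 1.602e-13 J/MeV = 1.8002e-10 J
Per mole: 1.8002e-10 J × 6.022e23 mol⁻¹ = 1.0841e+14 J/mol

1.08e+11 kJ/mol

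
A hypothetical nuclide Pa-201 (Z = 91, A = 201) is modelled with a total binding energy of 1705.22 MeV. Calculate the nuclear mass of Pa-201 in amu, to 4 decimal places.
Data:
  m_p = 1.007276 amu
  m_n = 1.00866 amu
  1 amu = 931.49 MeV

Mass defect = 1705.22 MeV / (931.49 MeV/amu) = 1.830637 amu
Constituent mass = 91(1.007276) + 110(1.00866) = 202.614716 amu
Nuclear mass = 202.614716 − 1.830637 = 200.784079 amu ≈ 200.7841 amu (to 4 decimal places)

200.7841 amu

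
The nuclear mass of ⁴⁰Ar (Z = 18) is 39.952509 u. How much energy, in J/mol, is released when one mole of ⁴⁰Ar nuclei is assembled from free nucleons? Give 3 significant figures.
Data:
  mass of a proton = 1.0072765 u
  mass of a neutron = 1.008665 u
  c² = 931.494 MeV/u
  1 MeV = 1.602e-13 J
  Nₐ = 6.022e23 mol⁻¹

The nucleus contains 18 protons and 40 − 18 = 22 neutrons.
Σm = 18·m_p + 22·m_n = 18.1309770 + 22.190630 = 40.3216070 u
Δm = 40.3216070 − 39.952509 = 0.3690980 u
E_B = 0.3690980 × 931.494 = 343.813 MeV
Per nucleus in joules: 343.813 MeV × 1.602e-13 J/MeV = 5.5079e-11 J
Per mole: 5.5079e-11 J × 6.022e23 mol⁻¹ = 3.3169e+13 J/mol

3.32e+13 J/mol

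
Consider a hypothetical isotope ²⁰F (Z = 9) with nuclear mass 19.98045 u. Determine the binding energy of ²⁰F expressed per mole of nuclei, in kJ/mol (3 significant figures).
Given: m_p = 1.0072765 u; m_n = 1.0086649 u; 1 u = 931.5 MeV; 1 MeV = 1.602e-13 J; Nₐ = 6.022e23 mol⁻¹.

1.62e+10 kJ/mol

Z = 9, so N = A − Z = 20 − 9 = 11.
Mass of separated nucleons = 9(1.0072765) + 11(1.0086649) = 9.0654885 + 11.0953139 = 20.1608024 u
Mass defect Δm = 20.1608024 − 19.98045 = 0.1803524 u
E_B = 0.1803524 × 931.5 = 167.998 MeV
Per nucleus in joules: 167.998 MeV × 1.602e-13 J/MeV = 2.6913e-11 J
Per mole: 2.6913e-11 J × 6.022e23 mol⁻¹ = 1.6207e+13 J/mol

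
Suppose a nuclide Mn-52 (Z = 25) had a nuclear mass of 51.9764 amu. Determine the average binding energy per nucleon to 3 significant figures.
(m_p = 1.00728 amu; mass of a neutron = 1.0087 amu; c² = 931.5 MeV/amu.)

7.89 MeV/nucleon

Z = 25, so N = A − Z = 52 − 25 = 27.
Total constituent mass: 25 × 1.00728 + 27 × 1.0087 = 52.41690 amu
The mass defect is 52.41690 − 51.9764 = 0.44050 amu.
Binding energy = Δm·c² = 0.44050 × 931.5 MeV/amu = 410.326 MeV
Per nucleon: 410.326 / 52 = 7.891 MeV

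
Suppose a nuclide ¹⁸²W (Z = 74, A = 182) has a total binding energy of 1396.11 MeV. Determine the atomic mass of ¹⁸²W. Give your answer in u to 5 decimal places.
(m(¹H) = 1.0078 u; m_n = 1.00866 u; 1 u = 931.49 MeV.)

182.01369 u

Mass defect = 1396.11 MeV / (931.49 MeV/u) = 1.4987923 u
Constituent mass = 74(1.0078) + 108(1.00866) = 183.51248 u
Atomic mass = 183.51248 − 1.4987923 = 182.0136877 u ≈ 182.01369 u (to 5 decimal places)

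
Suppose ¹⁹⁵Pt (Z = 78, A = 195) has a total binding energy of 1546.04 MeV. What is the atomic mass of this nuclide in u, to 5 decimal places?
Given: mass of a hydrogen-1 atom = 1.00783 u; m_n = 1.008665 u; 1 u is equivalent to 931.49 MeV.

Mass defect = 1546.04 MeV / (931.49 MeV/u) = 1.6597494 u
Constituent mass = 78(1.00783) + 117(1.008665) = 196.624545 u
Atomic mass = 196.624545 − 1.6597494 = 194.9647956 u ≈ 194.96480 u (to 5 decimal places)

194.96480 u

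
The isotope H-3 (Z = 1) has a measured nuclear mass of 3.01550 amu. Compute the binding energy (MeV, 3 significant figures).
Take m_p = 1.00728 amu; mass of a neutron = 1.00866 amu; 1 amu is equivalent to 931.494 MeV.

8.48 MeV

Σm = 1·m_p + 2·m_n = 1.00728 + 2.01732 = 3.02460 amu
The mass defect is 3.02460 − 3.01550 = 0.00910 amu.
Converting to energy: 0.00910 amu × 931.494 MeV/amu = 8.47660 MeV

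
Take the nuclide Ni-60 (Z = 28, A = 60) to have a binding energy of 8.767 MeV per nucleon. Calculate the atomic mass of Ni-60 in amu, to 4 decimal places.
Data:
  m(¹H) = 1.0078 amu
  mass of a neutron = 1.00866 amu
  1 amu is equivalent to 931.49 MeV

59.9308 amu

Total binding energy = 60 × 8.767 = 526.020 MeV
Mass defect = 526.020 MeV / (931.49 MeV/amu) = 0.564708 amu
Constituent mass = 28(1.0078) + 32(1.00866) = 60.49552 amu
Atomic mass = 60.49552 − 0.564708 = 59.930812 amu ≈ 59.9308 amu (to 4 decimal places)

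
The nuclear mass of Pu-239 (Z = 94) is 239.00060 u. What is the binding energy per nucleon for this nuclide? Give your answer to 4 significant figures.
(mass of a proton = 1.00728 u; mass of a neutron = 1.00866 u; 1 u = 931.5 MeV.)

7.559 MeV/nucleon

Z = 94, so N = A − Z = 239 − 94 = 145.
Σm = 94·m_p + 145·m_n = 94.68432 + 146.25570 = 240.94002 u
Δm = 240.94002 − 239.00060 = 1.93942 u
Converting to energy: 1.93942 u × 931.5 MeV/u = 1806.57 MeV
Dividing by A = 239 gives 7.559 MeV per nucleon.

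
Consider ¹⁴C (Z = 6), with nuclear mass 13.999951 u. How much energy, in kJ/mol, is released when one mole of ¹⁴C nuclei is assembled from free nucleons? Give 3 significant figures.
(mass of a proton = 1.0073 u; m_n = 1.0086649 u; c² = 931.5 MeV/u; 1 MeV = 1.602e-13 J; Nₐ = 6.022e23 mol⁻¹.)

The nucleus contains 6 protons and 14 − 6 = 8 neutrons.
Total constituent mass: 6 × 1.0073 + 8 × 1.0086649 = 14.1131192 u
Δm = 14.1131192 − 13.999951 = 0.1131682 u
Converting to energy: 0.1131682 u × 931.5 MeV/u = 105.416 MeV
Per nucleus in joules: 105.416 MeV × 1.602e-13 J/MeV = 1.6888e-11 J
Per mole: 1.6888e-11 J × 6.022e23 mol⁻¹ = 1.0170e+13 J/mol

1.02e+10 kJ/mol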